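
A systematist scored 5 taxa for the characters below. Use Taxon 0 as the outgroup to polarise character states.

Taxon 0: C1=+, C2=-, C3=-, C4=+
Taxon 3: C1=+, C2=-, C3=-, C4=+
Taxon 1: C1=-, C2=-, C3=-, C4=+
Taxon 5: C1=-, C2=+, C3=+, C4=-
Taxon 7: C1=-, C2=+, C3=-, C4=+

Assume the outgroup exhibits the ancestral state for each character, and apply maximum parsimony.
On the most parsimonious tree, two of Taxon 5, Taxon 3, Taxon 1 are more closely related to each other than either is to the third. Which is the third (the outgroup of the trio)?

Character polarity is set by the outgroup: the derived state is whichever differs from the outgroup's state, so for C1, C4 the derived state is '-', and for the remaining characters it is '+'.
C1: derived state '-' in Taxon 1, Taxon 5, and Taxon 7 only — synapomorphy for {Taxon 1, Taxon 5, Taxon 7}.
C2: derived state '+' in Taxon 5 and Taxon 7 only — synapomorphy for {Taxon 5, Taxon 7}.
C3: derived state '+' in Taxon 5 only — an autapomorphy, so it tells us nothing about relationships among taxa.
C4 (derived state '-') is unique to Taxon 5 (autapomorphy; uninformative for grouping).
Most parsimonious ingroup topology: (Taxon 3,(Taxon 1,(Taxon 5,Taxon 7))).
Taxon 1 and Taxon 5 share a more recent common ancestor with each other than either does with Taxon 3, so Taxon 3 is the least closely related of the three.

Taxon 3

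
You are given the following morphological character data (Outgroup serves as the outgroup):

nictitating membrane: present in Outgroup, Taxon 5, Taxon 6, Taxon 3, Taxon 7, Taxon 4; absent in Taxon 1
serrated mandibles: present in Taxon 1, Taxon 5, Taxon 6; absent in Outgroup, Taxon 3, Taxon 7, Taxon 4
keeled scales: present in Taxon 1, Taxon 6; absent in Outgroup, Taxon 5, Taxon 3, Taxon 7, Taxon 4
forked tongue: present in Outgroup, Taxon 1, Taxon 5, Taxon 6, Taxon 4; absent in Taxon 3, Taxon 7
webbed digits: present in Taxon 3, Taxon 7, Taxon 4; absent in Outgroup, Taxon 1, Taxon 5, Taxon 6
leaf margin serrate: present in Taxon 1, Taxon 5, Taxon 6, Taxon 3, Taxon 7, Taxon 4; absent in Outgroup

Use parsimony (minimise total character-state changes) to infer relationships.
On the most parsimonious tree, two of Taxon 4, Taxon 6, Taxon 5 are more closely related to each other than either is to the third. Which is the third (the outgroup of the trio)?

Taxon 4

Character polarity is set by the outgroup: the derived state is whichever differs from the outgroup's state, so for nictitating membrane, forked tongue the derived state is 'absent', and for the remaining characters it is 'present'.
nictitating membrane: derived state 'absent' in Taxon 1 only — an autapomorphy, so it tells us nothing about relationships among taxa.
serrated mandibles: derived state 'present' in Taxon 1, Taxon 5, and Taxon 6 only — synapomorphy for {Taxon 1, Taxon 5, Taxon 6}.
keeled scales (derived state 'present') is shared by Taxon 1 and Taxon 6 — a synapomorphy uniting that clade.
Only Taxon 3 and Taxon 7 show the derived state 'absent' for forked tongue, supporting them as a clade.
webbed digits (derived state 'present') is shared by Taxon 3, Taxon 4, and Taxon 7 — a synapomorphy uniting that clade.
leaf margin serrate (derived state 'present') is shared by all ingroup taxa — unites the whole ingroup.
Most parsimonious ingroup topology: (((Taxon 1,Taxon 6),Taxon 5),((Taxon 3,Taxon 7),Taxon 4)).
Taxon 5 and Taxon 6 share a more recent common ancestor with each other than either does with Taxon 4, so Taxon 4 is the least closely related of the three.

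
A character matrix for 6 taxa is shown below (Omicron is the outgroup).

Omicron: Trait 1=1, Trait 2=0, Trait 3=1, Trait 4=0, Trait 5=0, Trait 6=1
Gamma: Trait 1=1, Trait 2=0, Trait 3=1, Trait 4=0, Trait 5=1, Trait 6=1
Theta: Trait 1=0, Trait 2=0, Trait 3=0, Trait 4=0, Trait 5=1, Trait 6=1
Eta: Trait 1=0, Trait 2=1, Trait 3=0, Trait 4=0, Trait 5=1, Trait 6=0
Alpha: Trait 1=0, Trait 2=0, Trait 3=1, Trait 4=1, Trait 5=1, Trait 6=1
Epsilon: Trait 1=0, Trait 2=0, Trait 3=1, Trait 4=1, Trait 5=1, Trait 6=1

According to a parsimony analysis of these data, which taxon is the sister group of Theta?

Character polarity is set by the outgroup: the derived state is whichever differs from the outgroup's state, so for Trait 1, Trait 3, Trait 6 the derived state is '0', and for the remaining characters it is '1'.
Trait 1: derived state '0' in Alpha, Epsilon, Eta, and Theta only — synapomorphy for {Alpha, Epsilon, Eta, Theta}.
Trait 2 (derived state '1') is unique to Eta (autapomorphy; uninformative for grouping).
Trait 3: derived state '0' in Eta and Theta only — synapomorphy for {Eta, Theta}.
Trait 4 (derived state '1') is shared by Alpha and Epsilon — a synapomorphy uniting that clade.
All ingroup taxa share the derived state '1' for Trait 5; it defines the ingroup but does not resolve relationships within it.
Trait 6: derived state '0' in Eta only — an autapomorphy, so it tells us nothing about relationships among taxa.
Most parsimonious ingroup topology: (Gamma,((Epsilon,Alpha),(Eta,Theta))).
Theta and Eta form a cherry on this tree, so they are sister taxa.

Eta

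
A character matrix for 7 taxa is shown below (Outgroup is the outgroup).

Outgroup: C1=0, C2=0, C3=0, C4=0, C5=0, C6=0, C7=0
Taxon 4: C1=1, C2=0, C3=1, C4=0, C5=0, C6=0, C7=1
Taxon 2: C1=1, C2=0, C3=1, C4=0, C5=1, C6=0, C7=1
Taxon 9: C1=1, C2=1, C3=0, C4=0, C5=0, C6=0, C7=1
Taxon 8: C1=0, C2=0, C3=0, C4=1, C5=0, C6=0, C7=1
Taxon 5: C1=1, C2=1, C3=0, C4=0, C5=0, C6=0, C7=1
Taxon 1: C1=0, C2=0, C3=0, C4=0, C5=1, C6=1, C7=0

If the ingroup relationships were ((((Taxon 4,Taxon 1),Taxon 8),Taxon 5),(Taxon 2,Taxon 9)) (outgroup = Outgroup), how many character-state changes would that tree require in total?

13

Map each character onto ((((Taxon 4,Taxon 1),Taxon 8),Taxon 5),(Taxon 2,Taxon 9)) (rooted by Outgroup) and count the minimum state changes it requires (Fitch parsimony):
C1: 3; C2: 2; C3: 2; C4: 1; C5: 2; C6: 1; C7: 2.
Total tree length = 13.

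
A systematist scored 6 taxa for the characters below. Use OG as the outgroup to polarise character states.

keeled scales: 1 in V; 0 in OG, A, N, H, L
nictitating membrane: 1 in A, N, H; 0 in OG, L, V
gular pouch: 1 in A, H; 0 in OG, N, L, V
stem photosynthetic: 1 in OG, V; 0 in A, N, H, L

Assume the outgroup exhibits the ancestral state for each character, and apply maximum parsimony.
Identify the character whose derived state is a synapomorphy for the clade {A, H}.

Character polarity is set by the outgroup: the derived state is whichever differs from the outgroup's state, so for stem photosynthetic the derived state is '0', and for the remaining characters it is '1'.
keeled scales: derived state '1' in V only — an autapomorphy, so it tells us nothing about relationships among taxa.
nictitating membrane (derived state '1') is shared by A, H, and N — a synapomorphy uniting that clade.
gular pouch (derived state '1') is shared by A and H — a synapomorphy uniting that clade.
stem photosynthetic (derived state '0') is shared by A, H, L, and N — a synapomorphy uniting that clade.
Most parsimonious ingroup topology: ((((A,H),N),L),V).
The clade {A, H} is supported by gular pouch: its derived state '1' occurs in exactly those taxa and in no other taxon (including the outgroup).

gular pouch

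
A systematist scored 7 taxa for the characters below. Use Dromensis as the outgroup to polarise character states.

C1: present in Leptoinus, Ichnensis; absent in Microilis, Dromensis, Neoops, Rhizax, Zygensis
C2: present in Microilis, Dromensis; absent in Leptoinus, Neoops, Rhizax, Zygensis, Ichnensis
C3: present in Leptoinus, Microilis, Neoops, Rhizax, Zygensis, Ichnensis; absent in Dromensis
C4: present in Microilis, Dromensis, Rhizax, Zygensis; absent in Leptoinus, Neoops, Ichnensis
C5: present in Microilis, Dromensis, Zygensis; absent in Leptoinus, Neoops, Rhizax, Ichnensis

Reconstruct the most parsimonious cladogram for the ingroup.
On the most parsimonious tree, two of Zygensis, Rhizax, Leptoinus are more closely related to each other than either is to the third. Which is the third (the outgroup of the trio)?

Character polarity is set by the outgroup: the derived state is whichever differs from the outgroup's state, so for C2, C4, C5 the derived state is 'absent', and for the remaining characters it is 'present'.
C1 (derived state 'present') is shared by Ichnensis and Leptoinus — a synapomorphy uniting that clade.
Only Ichnensis, Leptoinus, Neoops, Rhizax, and Zygensis show the derived state 'absent' for C2, supporting them as a clade.
All ingroup taxa share the derived state 'present' for C3; it defines the ingroup but does not resolve relationships within it.
C4 (derived state 'absent') is shared by Ichnensis, Leptoinus, and Neoops — a synapomorphy uniting that clade.
C5: derived state 'absent' in Ichnensis, Leptoinus, Neoops, and Rhizax only — synapomorphy for {Ichnensis, Leptoinus, Neoops, Rhizax}.
Most parsimonious ingroup topology: (((((Ichnensis,Leptoinus),Neoops),Rhizax),Zygensis),Microilis).
Leptoinus and Rhizax share a more recent common ancestor with each other than either does with Zygensis, so Zygensis is the least closely related of the three.

Zygensis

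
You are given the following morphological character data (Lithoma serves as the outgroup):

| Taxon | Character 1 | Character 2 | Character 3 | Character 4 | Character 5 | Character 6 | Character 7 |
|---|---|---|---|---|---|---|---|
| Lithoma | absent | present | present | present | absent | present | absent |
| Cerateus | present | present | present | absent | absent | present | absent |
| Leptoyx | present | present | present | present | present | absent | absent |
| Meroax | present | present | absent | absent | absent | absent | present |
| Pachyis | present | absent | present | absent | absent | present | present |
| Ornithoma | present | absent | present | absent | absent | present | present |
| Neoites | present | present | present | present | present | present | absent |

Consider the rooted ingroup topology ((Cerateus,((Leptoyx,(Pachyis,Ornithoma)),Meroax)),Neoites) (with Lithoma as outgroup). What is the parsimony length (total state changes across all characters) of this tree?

Map each character onto ((Cerateus,((Leptoyx,(Pachyis,Ornithoma)),Meroax)),Neoites) (rooted by Lithoma) and count the minimum state changes it requires (Fitch parsimony):
Character 1: 1; Character 2: 1; Character 3: 1; Character 4: 2; Character 5: 2; Character 6: 2; Character 7: 2.
Total tree length = 11.

11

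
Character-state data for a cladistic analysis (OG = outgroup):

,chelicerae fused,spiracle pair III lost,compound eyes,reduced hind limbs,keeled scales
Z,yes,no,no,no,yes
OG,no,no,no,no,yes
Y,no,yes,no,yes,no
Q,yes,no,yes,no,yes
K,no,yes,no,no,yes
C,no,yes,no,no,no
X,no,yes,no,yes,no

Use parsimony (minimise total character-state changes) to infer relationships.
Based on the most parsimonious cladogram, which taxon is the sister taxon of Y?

X

Character polarity is set by the outgroup: the derived state is whichever differs from the outgroup's state, so for keeled scales the derived state is 'no', and for the remaining characters it is 'yes'.
Only Q and Z show the derived state 'yes' for chelicerae fused, supporting them as a clade.
spiracle pair III lost (derived state 'yes') is shared by C, K, X, and Y — a synapomorphy uniting that clade.
compound eyes (derived state 'yes') is unique to Q (autapomorphy; uninformative for grouping).
Only X and Y show the derived state 'yes' for reduced hind limbs, supporting them as a clade.
keeled scales (derived state 'no') is shared by C, X, and Y — a synapomorphy uniting that clade.
Most parsimonious ingroup topology: ((K,((X,Y),C)),(Z,Q)).
Y and X form a cherry on this tree, so they are sister taxa.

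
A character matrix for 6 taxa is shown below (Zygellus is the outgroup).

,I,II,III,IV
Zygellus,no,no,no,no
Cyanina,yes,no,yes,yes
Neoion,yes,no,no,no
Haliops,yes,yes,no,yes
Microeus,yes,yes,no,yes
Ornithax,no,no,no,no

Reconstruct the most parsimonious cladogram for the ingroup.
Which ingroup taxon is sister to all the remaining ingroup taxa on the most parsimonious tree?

Ornithax

The outgroup has state 'no' for every character, so 'yes' is the derived state throughout.
I (derived state 'yes') is shared by Cyanina, Haliops, Microeus, and Neoion — a synapomorphy uniting that clade.
II: derived state 'yes' in Haliops and Microeus only — synapomorphy for {Haliops, Microeus}.
III (derived state 'yes') is unique to Cyanina (autapomorphy; uninformative for grouping).
IV (derived state 'yes') is shared by Cyanina, Haliops, and Microeus — a synapomorphy uniting that clade.
Most parsimonious ingroup topology: (((Cyanina,(Haliops,Microeus)),Neoion),Ornithax).
Ornithax is sister to the clade containing all other ingroup taxa, so it is the earliest-diverging (most basal) ingroup lineage.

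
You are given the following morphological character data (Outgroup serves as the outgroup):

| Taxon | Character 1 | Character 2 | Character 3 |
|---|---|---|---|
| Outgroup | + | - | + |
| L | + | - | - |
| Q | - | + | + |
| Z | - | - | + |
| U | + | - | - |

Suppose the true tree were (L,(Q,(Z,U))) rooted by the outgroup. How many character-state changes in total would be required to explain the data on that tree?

Map each character onto (L,(Q,(Z,U))) (rooted by Outgroup) and count the minimum state changes it requires (Fitch parsimony):
Character 1: 2; Character 2: 1; Character 3: 2.
Total tree length = 5.

5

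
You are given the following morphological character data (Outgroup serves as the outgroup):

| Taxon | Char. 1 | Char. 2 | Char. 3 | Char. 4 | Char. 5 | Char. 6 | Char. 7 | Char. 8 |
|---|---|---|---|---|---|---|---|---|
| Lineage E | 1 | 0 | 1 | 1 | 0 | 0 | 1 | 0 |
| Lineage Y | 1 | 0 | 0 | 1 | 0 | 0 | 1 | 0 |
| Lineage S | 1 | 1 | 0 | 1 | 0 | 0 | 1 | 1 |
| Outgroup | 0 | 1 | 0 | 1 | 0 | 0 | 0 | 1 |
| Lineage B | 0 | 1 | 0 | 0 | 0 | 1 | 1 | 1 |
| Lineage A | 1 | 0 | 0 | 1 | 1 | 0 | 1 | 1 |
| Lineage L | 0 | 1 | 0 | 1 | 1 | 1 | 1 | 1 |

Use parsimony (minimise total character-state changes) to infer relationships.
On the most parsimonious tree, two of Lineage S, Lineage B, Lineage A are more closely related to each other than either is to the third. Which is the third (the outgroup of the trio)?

Lineage B

Character polarity is set by the outgroup: the derived state is whichever differs from the outgroup's state, so for Char. 2, Char. 4, Char. 8 the derived state is '0', and for the remaining characters it is '1'.
Only Lineage A, Lineage E, Lineage S, and Lineage Y show the derived state '1' for Char. 1, supporting them as a clade.
Char. 2 (derived state '0') is shared by Lineage A, Lineage E, and Lineage Y — a synapomorphy uniting that clade.
Char. 3: derived state '1' in Lineage E only — an autapomorphy, so it tells us nothing about relationships among taxa.
Char. 4: derived state '0' in Lineage B only — an autapomorphy, so it tells us nothing about relationships among taxa.
Char. 5 (state '1') occurs in Lineage A and Lineage L but conflicts with the nesting implied by the other characters — most parsimoniously interpreted as homoplasy.
Char. 6 (derived state '1') is shared by Lineage B and Lineage L — a synapomorphy uniting that clade.
Char. 7 (derived state '1') is shared by all ingroup taxa — unites the whole ingroup.
Only Lineage E and Lineage Y show the derived state '0' for Char. 8, supporting them as a clade.
Most parsimonious ingroup topology: ((((Lineage E,Lineage Y),Lineage A),Lineage S),(Lineage L,Lineage B)).
Lineage A and Lineage S share a more recent common ancestor with each other than either does with Lineage B, so Lineage B is the least closely related of the three.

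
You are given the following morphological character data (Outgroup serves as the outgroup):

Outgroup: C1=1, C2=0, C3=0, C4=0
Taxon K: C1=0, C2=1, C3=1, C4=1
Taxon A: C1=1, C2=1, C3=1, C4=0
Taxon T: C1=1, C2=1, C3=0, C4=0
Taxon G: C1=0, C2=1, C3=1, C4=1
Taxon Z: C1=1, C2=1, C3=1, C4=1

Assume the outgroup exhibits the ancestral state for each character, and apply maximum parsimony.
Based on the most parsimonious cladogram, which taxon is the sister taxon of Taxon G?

Taxon K

Character polarity is set by the outgroup: the derived state is whichever differs from the outgroup's state, so for C1 the derived state is '0', and for the remaining characters it is '1'.
Only Taxon G and Taxon K show the derived state '0' for C1, supporting them as a clade.
C2 (derived state '1') is shared by all ingroup taxa — unites the whole ingroup.
C3 (derived state '1') is shared by Taxon A, Taxon G, Taxon K, and Taxon Z — a synapomorphy uniting that clade.
C4 (derived state '1') is shared by Taxon G, Taxon K, and Taxon Z — a synapomorphy uniting that clade.
Most parsimonious ingroup topology: ((((Taxon K,Taxon G),Taxon Z),Taxon A),Taxon T).
Taxon G and Taxon K form a cherry on this tree, so they are sister taxa.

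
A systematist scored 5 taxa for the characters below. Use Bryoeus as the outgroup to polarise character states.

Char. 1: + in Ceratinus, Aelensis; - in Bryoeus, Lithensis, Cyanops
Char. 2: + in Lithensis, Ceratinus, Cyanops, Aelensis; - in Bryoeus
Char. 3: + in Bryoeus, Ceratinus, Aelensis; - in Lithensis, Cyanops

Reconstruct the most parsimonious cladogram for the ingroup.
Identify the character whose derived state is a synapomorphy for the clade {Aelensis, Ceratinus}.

Character polarity is set by the outgroup: the derived state is whichever differs from the outgroup's state, so for Char. 3 the derived state is '-', and for the remaining characters it is '+'.
Char. 1: derived state '+' in Aelensis and Ceratinus only — synapomorphy for {Aelensis, Ceratinus}.
All ingroup taxa share the derived state '+' for Char. 2; it defines the ingroup but does not resolve relationships within it.
Char. 3: derived state '-' in Cyanops and Lithensis only — synapomorphy for {Cyanops, Lithensis}.
Most parsimonious ingroup topology: ((Lithensis,Cyanops),(Ceratinus,Aelensis)).
The clade {Aelensis, Ceratinus} is supported by Char. 1: its derived state '+' occurs in exactly those taxa and in no other taxon (including the outgroup).

Char. 1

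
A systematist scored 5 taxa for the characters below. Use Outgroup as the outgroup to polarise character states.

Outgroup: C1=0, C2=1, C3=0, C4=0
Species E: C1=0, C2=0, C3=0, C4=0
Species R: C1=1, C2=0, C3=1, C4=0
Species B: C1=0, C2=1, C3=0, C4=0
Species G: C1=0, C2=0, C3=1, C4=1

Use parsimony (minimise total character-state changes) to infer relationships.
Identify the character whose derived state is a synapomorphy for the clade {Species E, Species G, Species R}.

C2

Character polarity is set by the outgroup: the derived state is whichever differs from the outgroup's state, so for C2 the derived state is '0', and for the remaining characters it is '1'.
C1 (derived state '1') is unique to Species R (autapomorphy; uninformative for grouping).
C2 (derived state '0') is shared by Species E, Species G, and Species R — a synapomorphy uniting that clade.
C3 (derived state '1') is shared by Species G and Species R — a synapomorphy uniting that clade.
C4 (derived state '1') is unique to Species G (autapomorphy; uninformative for grouping).
Most parsimonious ingroup topology: ((Species E,(Species R,Species G)),Species B).
The clade {Species E, Species G, Species R} is supported by C2: its derived state '0' occurs in exactly those taxa and in no other taxon (including the outgroup).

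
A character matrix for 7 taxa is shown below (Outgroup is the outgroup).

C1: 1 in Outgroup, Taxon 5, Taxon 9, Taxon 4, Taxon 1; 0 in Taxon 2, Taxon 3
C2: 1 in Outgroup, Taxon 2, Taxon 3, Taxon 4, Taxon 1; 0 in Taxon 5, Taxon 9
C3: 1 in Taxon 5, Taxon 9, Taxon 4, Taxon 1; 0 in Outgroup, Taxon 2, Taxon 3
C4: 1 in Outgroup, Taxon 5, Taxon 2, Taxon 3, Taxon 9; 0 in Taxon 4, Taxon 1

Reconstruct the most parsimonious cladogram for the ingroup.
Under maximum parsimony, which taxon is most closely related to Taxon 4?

Character polarity is set by the outgroup: the derived state is whichever differs from the outgroup's state, so for C1, C2, C4 the derived state is '0', and for the remaining characters it is '1'.
C1: derived state '0' in Taxon 2 and Taxon 3 only — synapomorphy for {Taxon 2, Taxon 3}.
C2 (derived state '0') is shared by Taxon 5 and Taxon 9 — a synapomorphy uniting that clade.
Only Taxon 1, Taxon 4, Taxon 5, and Taxon 9 show the derived state '1' for C3, supporting them as a clade.
C4 (derived state '0') is shared by Taxon 1 and Taxon 4 — a synapomorphy uniting that clade.
Most parsimonious ingroup topology: (((Taxon 5,Taxon 9),(Taxon 4,Taxon 1)),(Taxon 2,Taxon 3)).
Taxon 4 and Taxon 1 form a cherry on this tree, so they are sister taxa.

Taxon 1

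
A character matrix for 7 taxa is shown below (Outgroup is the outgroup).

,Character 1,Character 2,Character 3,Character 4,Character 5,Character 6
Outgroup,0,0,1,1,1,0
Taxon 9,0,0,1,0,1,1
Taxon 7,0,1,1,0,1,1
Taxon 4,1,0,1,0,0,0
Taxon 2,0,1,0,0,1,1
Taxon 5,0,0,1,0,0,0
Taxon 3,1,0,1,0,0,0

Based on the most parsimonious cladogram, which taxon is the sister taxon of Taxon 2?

Taxon 7

Character polarity is set by the outgroup: the derived state is whichever differs from the outgroup's state, so for Character 3, Character 4, Character 5 the derived state is '0', and for the remaining characters it is '1'.
Character 1: derived state '1' in Taxon 3 and Taxon 4 only — synapomorphy for {Taxon 3, Taxon 4}.
Character 2 (derived state '1') is shared by Taxon 2 and Taxon 7 — a synapomorphy uniting that clade.
Character 3: derived state '0' in Taxon 2 only — an autapomorphy, so it tells us nothing about relationships among taxa.
All ingroup taxa share the derived state '0' for Character 4; it defines the ingroup but does not resolve relationships within it.
Character 5: derived state '0' in Taxon 3, Taxon 4, and Taxon 5 only — synapomorphy for {Taxon 3, Taxon 4, Taxon 5}.
Character 6 (derived state '1') is shared by Taxon 2, Taxon 7, and Taxon 9 — a synapomorphy uniting that clade.
Most parsimonious ingroup topology: ((Taxon 9,(Taxon 7,Taxon 2)),((Taxon 4,Taxon 3),Taxon 5)).
Taxon 2 and Taxon 7 form a cherry on this tree, so they are sister taxa.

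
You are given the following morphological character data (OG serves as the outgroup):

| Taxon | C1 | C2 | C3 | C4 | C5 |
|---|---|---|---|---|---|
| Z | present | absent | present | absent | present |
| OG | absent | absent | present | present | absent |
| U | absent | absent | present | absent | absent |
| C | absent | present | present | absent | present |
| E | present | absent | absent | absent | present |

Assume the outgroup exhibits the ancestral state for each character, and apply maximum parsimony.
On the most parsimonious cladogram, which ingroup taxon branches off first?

U

Character polarity is set by the outgroup: the derived state is whichever differs from the outgroup's state, so for C3, C4 the derived state is 'absent', and for the remaining characters it is 'present'.
C1 (derived state 'present') is shared by E and Z — a synapomorphy uniting that clade.
C2: derived state 'present' in C only — an autapomorphy, so it tells us nothing about relationships among taxa.
C3 (derived state 'absent') is unique to E (autapomorphy; uninformative for grouping).
All ingroup taxa share the derived state 'absent' for C4; it defines the ingroup but does not resolve relationships within it.
Only C, E, and Z show the derived state 'present' for C5, supporting them as a clade.
Most parsimonious ingroup topology: (((E,Z),C),U).
U is sister to the clade containing all other ingroup taxa, so it is the earliest-diverging (most basal) ingroup lineage.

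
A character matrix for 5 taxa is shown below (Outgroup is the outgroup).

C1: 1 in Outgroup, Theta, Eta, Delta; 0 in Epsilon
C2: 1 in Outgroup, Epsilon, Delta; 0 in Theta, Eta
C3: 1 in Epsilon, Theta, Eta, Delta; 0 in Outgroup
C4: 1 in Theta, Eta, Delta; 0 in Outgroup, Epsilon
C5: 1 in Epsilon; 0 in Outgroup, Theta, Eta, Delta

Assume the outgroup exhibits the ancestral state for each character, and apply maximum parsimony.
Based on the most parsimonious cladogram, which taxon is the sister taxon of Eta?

Character polarity is set by the outgroup: the derived state is whichever differs from the outgroup's state, so for C1, C2 the derived state is '0', and for the remaining characters it is '1'.
C1: derived state '0' in Epsilon only — an autapomorphy, so it tells us nothing about relationships among taxa.
C2: derived state '0' in Eta and Theta only — synapomorphy for {Eta, Theta}.
C3 (derived state '1') is shared by all ingroup taxa — unites the whole ingroup.
C4: derived state '1' in Delta, Eta, and Theta only — synapomorphy for {Delta, Eta, Theta}.
C5 (derived state '1') is unique to Epsilon (autapomorphy; uninformative for grouping).
Most parsimonious ingroup topology: (Epsilon,((Theta,Eta),Delta)).
Eta and Theta form a cherry on this tree, so they are sister taxa.

Theta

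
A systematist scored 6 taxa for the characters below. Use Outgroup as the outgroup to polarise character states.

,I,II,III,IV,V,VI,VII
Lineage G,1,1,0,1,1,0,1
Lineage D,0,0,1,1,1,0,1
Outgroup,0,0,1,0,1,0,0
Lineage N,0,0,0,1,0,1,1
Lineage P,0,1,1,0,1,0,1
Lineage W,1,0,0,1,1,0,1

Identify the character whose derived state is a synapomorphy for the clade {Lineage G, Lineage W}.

Character polarity is set by the outgroup: the derived state is whichever differs from the outgroup's state, so for III, V the derived state is '0', and for the remaining characters it is '1'.
I (derived state '1') is shared by Lineage G and Lineage W — a synapomorphy uniting that clade.
II groups Lineage G and Lineage P, which is incompatible with the clades supported by the remaining characters; treating it as convergent (homoplasy) costs fewer steps than any alternative tree.
III (derived state '0') is shared by Lineage G, Lineage N, and Lineage W — a synapomorphy uniting that clade.
IV (derived state '1') is shared by Lineage D, Lineage G, Lineage N, and Lineage W — a synapomorphy uniting that clade.
V: derived state '0' in Lineage N only — an autapomorphy, so it tells us nothing about relationships among taxa.
VI: derived state '1' in Lineage N only — an autapomorphy, so it tells us nothing about relationships among taxa.
VII (derived state '1') is shared by all ingroup taxa — unites the whole ingroup.
Most parsimonious ingroup topology: ((Lineage D,((Lineage W,Lineage G),Lineage N)),Lineage P).
The clade {Lineage G, Lineage W} is supported by I: its derived state '1' occurs in exactly those taxa and in no other taxon (including the outgroup).

I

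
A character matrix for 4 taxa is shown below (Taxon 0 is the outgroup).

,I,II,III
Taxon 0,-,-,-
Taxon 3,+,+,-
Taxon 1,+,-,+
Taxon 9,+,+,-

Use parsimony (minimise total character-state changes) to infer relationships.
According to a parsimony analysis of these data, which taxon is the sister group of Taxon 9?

Taxon 3

The outgroup has state '-' for every character, so '+' is the derived state throughout.
I (derived state '+') is shared by all ingroup taxa — unites the whole ingroup.
II (derived state '+') is shared by Taxon 3 and Taxon 9 — a synapomorphy uniting that clade.
III (derived state '+') is unique to Taxon 1 (autapomorphy; uninformative for grouping).
Most parsimonious ingroup topology: ((Taxon 3,Taxon 9),Taxon 1).
Taxon 9 and Taxon 3 form a cherry on this tree, so they are sister taxa.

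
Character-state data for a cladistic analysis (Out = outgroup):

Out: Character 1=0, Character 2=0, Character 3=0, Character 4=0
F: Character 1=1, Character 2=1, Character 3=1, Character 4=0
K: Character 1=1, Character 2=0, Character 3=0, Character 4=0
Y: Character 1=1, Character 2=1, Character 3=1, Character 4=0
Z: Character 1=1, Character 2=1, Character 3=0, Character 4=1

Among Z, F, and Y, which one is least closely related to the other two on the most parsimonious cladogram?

The outgroup has state '0' for every character, so '1' is the derived state throughout.
All ingroup taxa share the derived state '1' for Character 1; it defines the ingroup but does not resolve relationships within it.
Only F, Y, and Z show the derived state '1' for Character 2, supporting them as a clade.
Character 3: derived state '1' in F and Y only — synapomorphy for {F, Y}.
Character 4 (derived state '1') is unique to Z (autapomorphy; uninformative for grouping).
Most parsimonious ingroup topology: (((F,Y),Z),K).
F and Y share a more recent common ancestor with each other than either does with Z, so Z is the least closely related of the three.

Z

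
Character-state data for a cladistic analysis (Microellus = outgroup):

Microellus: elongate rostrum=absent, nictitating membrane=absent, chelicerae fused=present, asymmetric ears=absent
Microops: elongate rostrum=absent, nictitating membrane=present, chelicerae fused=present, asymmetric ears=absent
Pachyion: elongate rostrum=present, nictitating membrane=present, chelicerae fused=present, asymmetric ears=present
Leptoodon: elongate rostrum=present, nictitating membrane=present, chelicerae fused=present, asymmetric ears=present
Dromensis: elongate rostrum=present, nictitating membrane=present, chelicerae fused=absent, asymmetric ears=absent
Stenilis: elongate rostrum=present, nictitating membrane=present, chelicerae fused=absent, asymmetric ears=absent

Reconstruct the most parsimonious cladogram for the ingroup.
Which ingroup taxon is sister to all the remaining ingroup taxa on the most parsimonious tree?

Microops

Character polarity is set by the outgroup: the derived state is whichever differs from the outgroup's state, so for chelicerae fused the derived state is 'absent', and for the remaining characters it is 'present'.
elongate rostrum: derived state 'present' in Dromensis, Leptoodon, Pachyion, and Stenilis only — synapomorphy for {Dromensis, Leptoodon, Pachyion, Stenilis}.
All ingroup taxa share the derived state 'present' for nictitating membrane; it defines the ingroup but does not resolve relationships within it.
Only Dromensis and Stenilis show the derived state 'absent' for chelicerae fused, supporting them as a clade.
asymmetric ears (derived state 'present') is shared by Leptoodon and Pachyion — a synapomorphy uniting that clade.
Most parsimonious ingroup topology: (((Pachyion,Leptoodon),(Stenilis,Dromensis)),Microops).
Microops is sister to the clade containing all other ingroup taxa, so it is the earliest-diverging (most basal) ingroup lineage.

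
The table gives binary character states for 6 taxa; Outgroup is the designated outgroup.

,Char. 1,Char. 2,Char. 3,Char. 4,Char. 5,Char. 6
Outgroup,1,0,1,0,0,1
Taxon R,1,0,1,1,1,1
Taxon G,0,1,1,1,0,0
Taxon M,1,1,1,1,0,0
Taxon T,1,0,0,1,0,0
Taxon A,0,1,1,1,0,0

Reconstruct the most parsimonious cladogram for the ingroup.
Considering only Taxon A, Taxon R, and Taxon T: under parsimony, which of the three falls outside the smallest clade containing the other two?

Character polarity is set by the outgroup: the derived state is whichever differs from the outgroup's state, so for Char. 1, Char. 3, Char. 6 the derived state is '0', and for the remaining characters it is '1'.
Char. 1: derived state '0' in Taxon A and Taxon G only — synapomorphy for {Taxon A, Taxon G}.
Char. 2 (derived state '1') is shared by Taxon A, Taxon G, and Taxon M — a synapomorphy uniting that clade.
Char. 3: derived state '0' in Taxon T only — an autapomorphy, so it tells us nothing about relationships among taxa.
Char. 4 (derived state '1') is shared by all ingroup taxa — unites the whole ingroup.
Char. 5 (derived state '1') is unique to Taxon R (autapomorphy; uninformative for grouping).
Char. 6 (derived state '0') is shared by Taxon A, Taxon G, Taxon M, and Taxon T — a synapomorphy uniting that clade.
Most parsimonious ingroup topology: (Taxon R,(((Taxon G,Taxon A),Taxon M),Taxon T)).
Taxon T and Taxon A share a more recent common ancestor with each other than either does with Taxon R, so Taxon R is the least closely related of the three.

Taxon R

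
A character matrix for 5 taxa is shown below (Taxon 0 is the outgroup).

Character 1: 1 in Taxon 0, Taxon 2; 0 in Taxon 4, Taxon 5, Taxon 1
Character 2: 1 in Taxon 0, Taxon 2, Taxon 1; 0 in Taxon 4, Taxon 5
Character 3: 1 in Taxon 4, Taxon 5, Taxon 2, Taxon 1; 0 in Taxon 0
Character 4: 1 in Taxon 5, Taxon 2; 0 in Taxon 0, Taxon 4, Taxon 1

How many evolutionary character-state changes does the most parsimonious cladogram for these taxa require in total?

5

Character polarity is set by the outgroup: the derived state is whichever differs from the outgroup's state, so for Character 1, Character 2 the derived state is '0', and for the remaining characters it is '1'.
Character 1 (derived state '0') is shared by Taxon 1, Taxon 4, and Taxon 5 — a synapomorphy uniting that clade.
Character 2: derived state '0' in Taxon 4 and Taxon 5 only — synapomorphy for {Taxon 4, Taxon 5}.
All ingroup taxa share the derived state '1' for Character 3; it defines the ingroup but does not resolve relationships within it.
Character 4 groups Taxon 2 and Taxon 5, which is incompatible with the clades supported by the remaining characters; treating it as convergent (homoplasy) costs fewer steps than any alternative tree.
Most parsimonious ingroup topology: (((Taxon 4,Taxon 5),Taxon 1),Taxon 2).
Changes per character on this tree: Character 1: 1; Character 2: 1; Character 3: 1; Character 4: 2.
Total = 5.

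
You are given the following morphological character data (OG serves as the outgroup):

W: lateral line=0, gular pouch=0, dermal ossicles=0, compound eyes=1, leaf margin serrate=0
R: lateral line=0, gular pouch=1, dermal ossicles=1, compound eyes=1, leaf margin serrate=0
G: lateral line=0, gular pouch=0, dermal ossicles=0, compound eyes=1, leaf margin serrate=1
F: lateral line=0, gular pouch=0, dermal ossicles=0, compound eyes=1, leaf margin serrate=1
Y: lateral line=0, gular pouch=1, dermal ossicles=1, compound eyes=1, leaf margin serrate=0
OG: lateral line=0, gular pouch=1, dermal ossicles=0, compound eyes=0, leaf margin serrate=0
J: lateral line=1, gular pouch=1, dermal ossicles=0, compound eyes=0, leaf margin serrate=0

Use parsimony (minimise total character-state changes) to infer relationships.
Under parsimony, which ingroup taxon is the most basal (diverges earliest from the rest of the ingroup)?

Character polarity is set by the outgroup: the derived state is whichever differs from the outgroup's state, so for gular pouch the derived state is '0', and for the remaining characters it is '1'.
lateral line: derived state '1' in J only — an autapomorphy, so it tells us nothing about relationships among taxa.
gular pouch (derived state '0') is shared by F, G, and W — a synapomorphy uniting that clade.
dermal ossicles (derived state '1') is shared by R and Y — a synapomorphy uniting that clade.
Only F, G, R, W, and Y show the derived state '1' for compound eyes, supporting them as a clade.
leaf margin serrate (derived state '1') is shared by F and G — a synapomorphy uniting that clade.
Most parsimonious ingroup topology: (((W,(G,F)),(Y,R)),J).
J is sister to the clade containing all other ingroup taxa, so it is the earliest-diverging (most basal) ingroup lineage.

J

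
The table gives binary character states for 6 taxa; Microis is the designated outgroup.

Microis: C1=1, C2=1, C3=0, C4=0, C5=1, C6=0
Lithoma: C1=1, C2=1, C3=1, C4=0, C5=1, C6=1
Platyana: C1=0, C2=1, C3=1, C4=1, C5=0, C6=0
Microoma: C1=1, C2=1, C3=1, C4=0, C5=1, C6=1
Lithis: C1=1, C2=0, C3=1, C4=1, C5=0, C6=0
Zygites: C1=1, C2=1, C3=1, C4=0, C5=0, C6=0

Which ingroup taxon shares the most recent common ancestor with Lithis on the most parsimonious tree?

Character polarity is set by the outgroup: the derived state is whichever differs from the outgroup's state, so for C1, C2, C5 the derived state is '0', and for the remaining characters it is '1'.
C1: derived state '0' in Platyana only — an autapomorphy, so it tells us nothing about relationships among taxa.
C2: derived state '0' in Lithis only — an autapomorphy, so it tells us nothing about relationships among taxa.
C3 (derived state '1') is shared by all ingroup taxa — unites the whole ingroup.
Only Lithis and Platyana show the derived state '1' for C4, supporting them as a clade.
C5 (derived state '0') is shared by Lithis, Platyana, and Zygites — a synapomorphy uniting that clade.
Only Lithoma and Microoma show the derived state '1' for C6, supporting them as a clade.
Most parsimonious ingroup topology: ((Lithoma,Microoma),((Platyana,Lithis),Zygites)).
Lithis and Platyana form a cherry on this tree, so they are sister taxa.

Platyana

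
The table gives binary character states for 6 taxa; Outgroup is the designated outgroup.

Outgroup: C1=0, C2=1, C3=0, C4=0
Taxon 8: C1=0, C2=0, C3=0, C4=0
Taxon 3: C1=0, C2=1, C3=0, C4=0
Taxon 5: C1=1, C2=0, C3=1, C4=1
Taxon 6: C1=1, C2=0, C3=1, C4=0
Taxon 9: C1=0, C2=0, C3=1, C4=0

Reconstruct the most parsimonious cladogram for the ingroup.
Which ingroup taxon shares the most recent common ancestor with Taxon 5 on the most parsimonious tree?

Taxon 6

Character polarity is set by the outgroup: the derived state is whichever differs from the outgroup's state, so for C2 the derived state is '0', and for the remaining characters it is '1'.
C1: derived state '1' in Taxon 5 and Taxon 6 only — synapomorphy for {Taxon 5, Taxon 6}.
C2: derived state '0' in Taxon 5, Taxon 6, Taxon 8, and Taxon 9 only — synapomorphy for {Taxon 5, Taxon 6, Taxon 8, Taxon 9}.
Only Taxon 5, Taxon 6, and Taxon 9 show the derived state '1' for C3, supporting them as a clade.
C4: derived state '1' in Taxon 5 only — an autapomorphy, so it tells us nothing about relationships among taxa.
Most parsimonious ingroup topology: ((Taxon 8,((Taxon 5,Taxon 6),Taxon 9)),Taxon 3).
Taxon 5 and Taxon 6 form a cherry on this tree, so they are sister taxa.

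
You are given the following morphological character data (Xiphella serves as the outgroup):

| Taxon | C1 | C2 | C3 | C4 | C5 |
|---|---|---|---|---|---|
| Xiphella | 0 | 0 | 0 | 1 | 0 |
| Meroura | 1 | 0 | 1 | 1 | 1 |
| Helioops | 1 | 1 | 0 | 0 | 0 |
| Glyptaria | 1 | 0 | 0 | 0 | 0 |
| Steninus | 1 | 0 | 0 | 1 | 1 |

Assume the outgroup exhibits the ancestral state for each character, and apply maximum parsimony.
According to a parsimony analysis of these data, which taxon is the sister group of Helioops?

Character polarity is set by the outgroup: the derived state is whichever differs from the outgroup's state, so for C4 the derived state is '0', and for the remaining characters it is '1'.
C1 (derived state '1') is shared by all ingroup taxa — unites the whole ingroup.
C2 (derived state '1') is unique to Helioops (autapomorphy; uninformative for grouping).
C3 (derived state '1') is unique to Meroura (autapomorphy; uninformative for grouping).
C4: derived state '0' in Glyptaria and Helioops only — synapomorphy for {Glyptaria, Helioops}.
C5 (derived state '1') is shared by Meroura and Steninus — a synapomorphy uniting that clade.
Most parsimonious ingroup topology: ((Meroura,Steninus),(Helioops,Glyptaria)).
Helioops and Glyptaria form a cherry on this tree, so they are sister taxa.

Glyptaria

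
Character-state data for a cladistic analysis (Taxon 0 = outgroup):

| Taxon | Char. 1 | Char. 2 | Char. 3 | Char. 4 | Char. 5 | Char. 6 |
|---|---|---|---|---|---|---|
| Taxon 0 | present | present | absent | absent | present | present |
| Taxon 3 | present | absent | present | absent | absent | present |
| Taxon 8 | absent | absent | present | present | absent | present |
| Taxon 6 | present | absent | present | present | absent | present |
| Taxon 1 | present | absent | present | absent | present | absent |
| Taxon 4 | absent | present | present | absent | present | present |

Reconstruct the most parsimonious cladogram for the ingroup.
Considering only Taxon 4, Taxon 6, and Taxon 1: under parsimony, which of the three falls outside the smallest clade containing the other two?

Taxon 4

Character polarity is set by the outgroup: the derived state is whichever differs from the outgroup's state, so for Char. 1, Char. 2, Char. 5, Char. 6 the derived state is 'absent', and for the remaining characters it is 'present'.
Char. 1 (state 'absent') occurs in Taxon 4 and Taxon 8 but conflicts with the nesting implied by the other characters — most parsimoniously interpreted as homoplasy.
Only Taxon 1, Taxon 3, Taxon 6, and Taxon 8 show the derived state 'absent' for Char. 2, supporting them as a clade.
All ingroup taxa share the derived state 'present' for Char. 3; it defines the ingroup but does not resolve relationships within it.
Char. 4: derived state 'present' in Taxon 6 and Taxon 8 only — synapomorphy for {Taxon 6, Taxon 8}.
Char. 5 (derived state 'absent') is shared by Taxon 3, Taxon 6, and Taxon 8 — a synapomorphy uniting that clade.
Char. 6 (derived state 'absent') is unique to Taxon 1 (autapomorphy; uninformative for grouping).
Most parsimonious ingroup topology: (((Taxon 3,(Taxon 8,Taxon 6)),Taxon 1),Taxon 4).
Taxon 6 and Taxon 1 share a more recent common ancestor with each other than either does with Taxon 4, so Taxon 4 is the least closely related of the three.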